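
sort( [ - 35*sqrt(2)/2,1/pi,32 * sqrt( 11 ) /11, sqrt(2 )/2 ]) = [ - 35*sqrt( 2 ) /2, 1/pi , sqrt (2 )/2,32 * sqrt( 11)/11] 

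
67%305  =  67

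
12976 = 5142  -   - 7834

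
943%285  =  88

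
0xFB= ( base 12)18b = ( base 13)164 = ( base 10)251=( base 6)1055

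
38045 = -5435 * (  -  7)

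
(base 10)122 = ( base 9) 145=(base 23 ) 57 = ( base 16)7a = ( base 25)4M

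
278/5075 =278/5075 = 0.05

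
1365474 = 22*62067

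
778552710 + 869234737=1647787447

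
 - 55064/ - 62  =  888 + 4/31  =  888.13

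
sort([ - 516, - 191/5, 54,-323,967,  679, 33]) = [ - 516 , - 323 , - 191/5,33,54, 679, 967 ] 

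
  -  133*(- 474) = 63042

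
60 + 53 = 113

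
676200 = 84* 8050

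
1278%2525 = 1278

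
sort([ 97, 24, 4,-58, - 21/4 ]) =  [ - 58, - 21/4, 4,24,97] 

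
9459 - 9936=  -  477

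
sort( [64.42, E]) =[E , 64.42]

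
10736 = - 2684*( - 4)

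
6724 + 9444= 16168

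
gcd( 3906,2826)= 18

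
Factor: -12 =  - 2^2 * 3^1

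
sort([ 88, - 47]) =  [ - 47, 88]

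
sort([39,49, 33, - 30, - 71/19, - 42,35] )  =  [ - 42, - 30, - 71/19,33, 35,39,49]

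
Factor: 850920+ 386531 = 19^1*65129^1 = 1237451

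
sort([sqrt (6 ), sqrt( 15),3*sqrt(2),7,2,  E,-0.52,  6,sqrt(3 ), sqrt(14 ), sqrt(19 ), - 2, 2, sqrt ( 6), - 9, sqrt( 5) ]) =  [ - 9, - 2, - 0.52, sqrt (3),2, 2, sqrt(5), sqrt( 6), sqrt( 6),E,sqrt (14 ),sqrt(15), 3*sqrt( 2), sqrt( 19),  6,7] 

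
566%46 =14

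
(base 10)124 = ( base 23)59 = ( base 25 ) 4o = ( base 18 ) 6g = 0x7c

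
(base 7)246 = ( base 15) 8c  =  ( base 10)132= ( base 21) 66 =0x84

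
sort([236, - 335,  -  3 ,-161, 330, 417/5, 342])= [ - 335, - 161 , - 3,417/5, 236,330, 342]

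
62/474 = 31/237 = 0.13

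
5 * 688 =3440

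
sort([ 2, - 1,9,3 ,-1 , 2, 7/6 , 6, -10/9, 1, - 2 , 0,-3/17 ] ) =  [ -2, - 10/9 , - 1,-1,-3/17, 0, 1,7/6, 2, 2,3,6 , 9 ] 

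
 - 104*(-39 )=4056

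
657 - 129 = 528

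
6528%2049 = 381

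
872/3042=436/1521 = 0.29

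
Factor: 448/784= 4/7 = 2^2* 7^ (-1)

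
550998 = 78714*7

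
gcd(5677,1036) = 7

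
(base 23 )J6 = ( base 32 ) dr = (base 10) 443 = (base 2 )110111011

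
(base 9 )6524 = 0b1001011000001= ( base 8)11301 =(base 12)2941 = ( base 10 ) 4801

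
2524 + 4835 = 7359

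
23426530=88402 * 265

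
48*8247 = 395856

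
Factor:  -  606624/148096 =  -213/52 = - 2^( - 2 ) * 3^1*13^(-1 ) * 71^1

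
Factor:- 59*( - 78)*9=41418 = 2^1* 3^3 * 13^1*59^1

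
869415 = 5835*149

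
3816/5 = 763+1/5 = 763.20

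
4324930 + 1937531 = 6262461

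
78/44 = 1 + 17/22 = 1.77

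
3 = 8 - 5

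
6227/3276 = 1 + 227/252   =  1.90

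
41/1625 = 41/1625 = 0.03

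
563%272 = 19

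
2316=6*386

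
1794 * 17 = 30498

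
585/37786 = 585/37786 = 0.02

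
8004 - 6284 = 1720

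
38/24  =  1 + 7/12 = 1.58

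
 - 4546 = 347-4893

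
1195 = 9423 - 8228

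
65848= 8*8231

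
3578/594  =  1789/297   =  6.02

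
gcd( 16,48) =16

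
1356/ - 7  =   - 1356/7 = - 193.71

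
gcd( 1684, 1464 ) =4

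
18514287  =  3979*4653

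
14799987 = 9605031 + 5194956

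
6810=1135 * 6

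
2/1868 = 1/934 = 0.00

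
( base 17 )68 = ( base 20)5a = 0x6E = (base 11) A0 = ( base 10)110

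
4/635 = 4/635 = 0.01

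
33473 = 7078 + 26395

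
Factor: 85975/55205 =5^1 *19^1* 61^( - 1 )= 95/61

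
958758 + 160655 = 1119413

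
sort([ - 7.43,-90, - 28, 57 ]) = [ - 90, - 28, - 7.43, 57]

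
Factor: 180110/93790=217/113 = 7^1*31^1*113^( - 1)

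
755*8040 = 6070200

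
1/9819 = 1/9819 =0.00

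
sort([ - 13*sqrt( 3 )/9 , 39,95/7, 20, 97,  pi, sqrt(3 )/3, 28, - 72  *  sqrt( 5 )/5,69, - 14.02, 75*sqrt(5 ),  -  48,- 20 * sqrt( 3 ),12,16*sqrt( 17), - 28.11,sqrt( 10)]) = [ - 48, - 20*sqrt( 3),-72*sqrt( 5)/5,-28.11, -14.02, - 13*sqrt(3 )/9,sqrt( 3 )/3,pi, sqrt( 10),12, 95/7,  20,  28, 39, 16 * sqrt(17),69 , 97,75*sqrt( 5) ]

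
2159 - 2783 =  - 624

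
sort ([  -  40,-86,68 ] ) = [ - 86  , - 40,68 ]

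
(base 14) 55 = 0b1001011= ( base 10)75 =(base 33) 29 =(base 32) 2b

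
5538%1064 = 218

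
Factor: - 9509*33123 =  - 314966607= - 3^1 * 37^1*61^1*181^1*257^1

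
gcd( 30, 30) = 30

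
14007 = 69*203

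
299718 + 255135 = 554853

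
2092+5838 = 7930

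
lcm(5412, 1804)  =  5412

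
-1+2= 1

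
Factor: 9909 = 3^3*367^1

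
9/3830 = 9/3830 = 0.00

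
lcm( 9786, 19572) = 19572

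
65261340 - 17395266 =47866074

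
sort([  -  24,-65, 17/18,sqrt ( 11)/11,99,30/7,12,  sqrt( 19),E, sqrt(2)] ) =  [ - 65, - 24, sqrt(11 )/11,17/18, sqrt( 2 ), E, 30/7,sqrt( 19)  ,  12,99 ] 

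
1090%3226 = 1090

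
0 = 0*7261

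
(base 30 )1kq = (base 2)10111110110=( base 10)1526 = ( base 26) 26I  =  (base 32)1FM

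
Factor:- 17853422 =-2^1*8926711^1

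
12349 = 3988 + 8361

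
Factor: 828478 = 2^1*  7^1*17^1*59^2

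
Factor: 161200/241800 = 2/3=2^1 * 3^(-1) 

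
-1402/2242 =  - 701/1121 = - 0.63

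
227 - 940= - 713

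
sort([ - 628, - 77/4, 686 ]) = [ - 628, - 77/4,686 ]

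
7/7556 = 7/7556 = 0.00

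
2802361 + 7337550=10139911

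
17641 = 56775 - 39134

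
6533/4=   6533/4 = 1633.25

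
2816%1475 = 1341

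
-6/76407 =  - 1 + 25467/25469 = - 0.00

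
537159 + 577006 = 1114165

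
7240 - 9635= -2395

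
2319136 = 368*6302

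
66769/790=66769/790 = 84.52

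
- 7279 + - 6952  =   - 14231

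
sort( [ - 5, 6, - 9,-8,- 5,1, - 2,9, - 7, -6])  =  [ - 9, - 8, - 7,-6, - 5,  -  5, - 2,1,6, 9 ]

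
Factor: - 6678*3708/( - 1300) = 6190506/325 = 2^1*3^4*5^(-2)*7^1*13^(-1)*53^1*103^1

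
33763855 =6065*5567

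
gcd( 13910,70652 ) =2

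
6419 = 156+6263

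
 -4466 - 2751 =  - 7217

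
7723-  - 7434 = 15157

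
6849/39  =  2283/13  =  175.62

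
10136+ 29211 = 39347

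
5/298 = 5/298=0.02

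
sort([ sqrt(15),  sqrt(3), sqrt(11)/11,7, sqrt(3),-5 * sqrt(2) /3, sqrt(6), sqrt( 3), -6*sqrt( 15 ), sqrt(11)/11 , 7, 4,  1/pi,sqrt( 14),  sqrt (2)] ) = [-6 * sqrt( 15), - 5*sqrt( 2) /3,sqrt( 11 ) /11,sqrt(11)/11,1/pi,sqrt(2 ),sqrt( 3),sqrt(3 ), sqrt(3) , sqrt( 6), sqrt(14),sqrt(15 ) , 4 , 7, 7]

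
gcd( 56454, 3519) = 3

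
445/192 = 2 + 61/192 = 2.32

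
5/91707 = 5/91707 = 0.00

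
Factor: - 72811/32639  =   - 17^1*127^( - 1 )*257^(-1)*4283^1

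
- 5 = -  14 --9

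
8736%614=140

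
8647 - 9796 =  - 1149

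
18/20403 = 2/2267 = 0.00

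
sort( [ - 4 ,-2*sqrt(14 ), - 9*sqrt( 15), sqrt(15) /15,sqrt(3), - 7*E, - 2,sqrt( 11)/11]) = [ - 9*sqrt(15),  -  7 *E,-2 * sqrt (14), - 4,  -  2, sqrt( 15)/15,sqrt( 11)/11 , sqrt(3 )]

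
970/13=970/13 =74.62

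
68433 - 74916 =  - 6483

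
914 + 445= 1359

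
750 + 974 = 1724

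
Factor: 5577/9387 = 1859/3129 = 3^( - 1 )*7^(-1 )*11^1*13^2*149^(-1)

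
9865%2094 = 1489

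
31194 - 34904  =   - 3710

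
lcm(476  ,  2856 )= 2856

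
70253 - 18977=51276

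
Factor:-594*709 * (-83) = 34955118=2^1*3^3*11^1 * 83^1 * 709^1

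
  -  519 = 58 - 577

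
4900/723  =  6+ 562/723 = 6.78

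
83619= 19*4401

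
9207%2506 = 1689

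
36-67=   -  31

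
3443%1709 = 25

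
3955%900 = 355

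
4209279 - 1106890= 3102389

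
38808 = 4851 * 8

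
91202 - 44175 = 47027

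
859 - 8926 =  - 8067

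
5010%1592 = 234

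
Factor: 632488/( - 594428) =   -  914/859= - 2^1*457^1*859^(-1 )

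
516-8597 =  - 8081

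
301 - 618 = - 317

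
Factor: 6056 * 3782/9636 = 5725948/2409 = 2^2*3^(-1)*11^ ( - 1) * 31^1*61^1*73^( - 1 ) * 757^1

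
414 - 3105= -2691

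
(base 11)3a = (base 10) 43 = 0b101011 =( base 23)1k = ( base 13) 34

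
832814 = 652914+179900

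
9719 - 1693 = 8026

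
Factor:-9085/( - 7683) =3^( - 1) * 5^1 * 13^(-1) * 23^1 * 79^1 * 197^( - 1)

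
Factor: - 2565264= - 2^4*3^1 * 13^1*4111^1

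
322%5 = 2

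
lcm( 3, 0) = 0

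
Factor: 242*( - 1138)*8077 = -2224373492 = - 2^2 * 11^2*41^1*197^1*569^1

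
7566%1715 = 706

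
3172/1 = 3172= 3172.00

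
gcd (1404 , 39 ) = 39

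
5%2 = 1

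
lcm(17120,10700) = 85600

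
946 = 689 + 257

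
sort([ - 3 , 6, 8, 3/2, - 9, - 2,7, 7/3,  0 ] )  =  [ - 9, - 3, - 2,0, 3/2, 7/3, 6, 7, 8 ]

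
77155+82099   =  159254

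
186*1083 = 201438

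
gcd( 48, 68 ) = 4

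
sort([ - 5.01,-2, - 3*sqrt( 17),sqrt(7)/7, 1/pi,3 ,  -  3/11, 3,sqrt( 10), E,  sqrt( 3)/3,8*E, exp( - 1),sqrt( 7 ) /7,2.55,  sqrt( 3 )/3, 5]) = [-3*sqrt ( 17),  -  5.01, - 2,-3/11,1/pi, exp(-1), sqrt( 7)/7,sqrt(7 )/7,sqrt( 3)/3,sqrt( 3)/3, 2.55, E , 3  ,  3, sqrt( 10 ),5,8*E]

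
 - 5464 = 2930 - 8394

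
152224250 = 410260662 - 258036412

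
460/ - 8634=  -  230/4317  =  - 0.05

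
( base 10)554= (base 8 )1052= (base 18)1CE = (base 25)m4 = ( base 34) GA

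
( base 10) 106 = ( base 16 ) 6a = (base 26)42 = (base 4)1222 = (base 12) 8a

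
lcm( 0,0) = 0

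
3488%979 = 551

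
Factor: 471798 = 2^1*3^3*8737^1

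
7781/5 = 7781/5= 1556.20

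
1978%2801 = 1978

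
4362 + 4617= 8979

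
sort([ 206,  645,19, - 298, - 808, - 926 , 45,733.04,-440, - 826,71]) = [ - 926, - 826, - 808,-440, - 298, 19 , 45,  71,206, 645,733.04]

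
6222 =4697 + 1525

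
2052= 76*27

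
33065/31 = 33065/31 = 1066.61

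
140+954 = 1094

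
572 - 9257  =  -8685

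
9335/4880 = 1+891/976 = 1.91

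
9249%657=51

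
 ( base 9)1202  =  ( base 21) 20B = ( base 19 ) 290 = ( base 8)1575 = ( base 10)893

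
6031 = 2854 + 3177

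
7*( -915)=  - 6405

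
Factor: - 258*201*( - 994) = 2^2*3^2*7^1*43^1*67^1*71^1 = 51546852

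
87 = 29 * 3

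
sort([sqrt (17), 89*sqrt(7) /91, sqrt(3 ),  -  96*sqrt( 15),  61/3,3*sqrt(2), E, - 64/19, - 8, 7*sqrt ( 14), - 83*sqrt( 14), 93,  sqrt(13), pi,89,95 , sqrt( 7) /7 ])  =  [ - 96*sqrt(15),-83*sqrt( 14), - 8,-64/19,sqrt( 7) /7, sqrt ( 3 ), 89*sqrt(7) /91, E,pi,sqrt(13),sqrt(17), 3 * sqrt( 2), 61/3 , 7*sqrt( 14 ), 89,93,95] 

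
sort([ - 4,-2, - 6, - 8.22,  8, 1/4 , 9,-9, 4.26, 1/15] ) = [ - 9 , - 8.22, - 6, - 4, - 2, 1/15 , 1/4, 4.26,  8, 9]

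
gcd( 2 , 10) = 2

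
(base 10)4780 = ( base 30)59A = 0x12AC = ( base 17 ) G93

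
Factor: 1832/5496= 3^(-1) =1/3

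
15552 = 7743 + 7809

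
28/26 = 14/13 = 1.08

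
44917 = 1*44917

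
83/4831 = 83/4831= 0.02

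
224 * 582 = 130368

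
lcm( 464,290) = 2320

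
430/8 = 53 + 3/4  =  53.75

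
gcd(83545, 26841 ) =1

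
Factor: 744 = 2^3* 3^1*31^1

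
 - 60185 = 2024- 62209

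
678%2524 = 678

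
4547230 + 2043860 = 6591090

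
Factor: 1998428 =2^2*499607^1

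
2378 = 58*41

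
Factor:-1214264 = - 2^3*151783^1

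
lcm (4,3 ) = 12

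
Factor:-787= -787^1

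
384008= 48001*8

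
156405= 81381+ 75024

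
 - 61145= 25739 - 86884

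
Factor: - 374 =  - 2^1*11^1*17^1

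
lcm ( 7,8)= 56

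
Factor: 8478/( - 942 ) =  - 3^2 =- 9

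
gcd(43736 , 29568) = 616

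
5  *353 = 1765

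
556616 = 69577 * 8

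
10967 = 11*997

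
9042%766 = 616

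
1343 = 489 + 854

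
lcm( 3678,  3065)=18390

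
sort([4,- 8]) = [  -  8, 4 ] 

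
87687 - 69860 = 17827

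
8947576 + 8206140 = 17153716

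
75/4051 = 75/4051 = 0.02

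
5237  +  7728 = 12965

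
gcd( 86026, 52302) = 2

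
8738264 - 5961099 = 2777165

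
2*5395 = 10790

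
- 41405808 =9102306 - 50508114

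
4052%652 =140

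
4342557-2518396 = 1824161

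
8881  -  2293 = 6588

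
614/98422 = 307/49211 = 0.01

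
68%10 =8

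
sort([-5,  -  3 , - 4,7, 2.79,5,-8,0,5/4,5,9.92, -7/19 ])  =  [ - 8,-5, - 4, - 3, - 7/19,0  ,  5/4, 2.79, 5,5, 7,9.92 ] 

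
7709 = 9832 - 2123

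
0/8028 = 0 = 0.00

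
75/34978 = 75/34978 = 0.00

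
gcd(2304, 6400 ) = 256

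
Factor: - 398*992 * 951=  - 2^6  *3^1*31^1 * 199^1*317^1 = - 375470016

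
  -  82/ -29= 2 + 24/29 = 2.83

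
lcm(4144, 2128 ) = 78736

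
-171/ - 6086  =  171/6086 = 0.03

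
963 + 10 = 973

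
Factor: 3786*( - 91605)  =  -2^1*3^2 * 5^1*31^1*197^1* 631^1 = -346816530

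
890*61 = 54290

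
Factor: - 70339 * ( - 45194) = 3178900766=2^1*31^1 *59^1*383^1*2269^1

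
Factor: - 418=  - 2^1*11^1 * 19^1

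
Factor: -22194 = -2^1*3^4 * 137^1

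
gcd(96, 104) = 8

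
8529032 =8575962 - 46930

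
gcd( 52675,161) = 7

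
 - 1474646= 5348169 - 6822815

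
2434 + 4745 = 7179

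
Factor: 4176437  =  1123^1*3719^1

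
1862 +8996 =10858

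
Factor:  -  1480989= - 3^1* 17^1*71^1 * 409^1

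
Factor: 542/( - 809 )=  -  2^1*271^1*809^ ( - 1 )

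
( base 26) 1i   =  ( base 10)44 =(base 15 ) 2E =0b101100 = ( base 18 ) 28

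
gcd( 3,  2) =1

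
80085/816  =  98+39/272 = 98.14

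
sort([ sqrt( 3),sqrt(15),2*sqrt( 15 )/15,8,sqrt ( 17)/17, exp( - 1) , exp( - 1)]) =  [sqrt( 17)/17, exp( - 1),exp( - 1),2*sqrt( 15)/15, sqrt ( 3), sqrt(  15 ), 8 ] 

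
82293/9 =27431/3=9143.67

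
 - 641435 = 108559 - 749994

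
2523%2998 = 2523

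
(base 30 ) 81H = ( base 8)16117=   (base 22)EL9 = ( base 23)DG2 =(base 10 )7247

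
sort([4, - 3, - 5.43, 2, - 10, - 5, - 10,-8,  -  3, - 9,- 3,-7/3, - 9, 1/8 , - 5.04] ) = [ - 10, - 10, - 9, - 9 , - 8 , - 5.43, - 5.04,-5, - 3, - 3, - 3, - 7/3, 1/8, 2, 4 ] 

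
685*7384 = 5058040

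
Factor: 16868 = 2^2*4217^1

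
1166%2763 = 1166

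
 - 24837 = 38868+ - 63705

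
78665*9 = 707985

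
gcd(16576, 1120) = 224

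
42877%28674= 14203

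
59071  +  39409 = 98480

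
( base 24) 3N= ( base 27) 3E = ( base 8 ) 137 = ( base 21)4b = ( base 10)95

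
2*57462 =114924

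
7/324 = 7/324 = 0.02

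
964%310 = 34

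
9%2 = 1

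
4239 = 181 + 4058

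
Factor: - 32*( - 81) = 2^5  *  3^4 = 2592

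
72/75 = 24/25 = 0.96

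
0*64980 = 0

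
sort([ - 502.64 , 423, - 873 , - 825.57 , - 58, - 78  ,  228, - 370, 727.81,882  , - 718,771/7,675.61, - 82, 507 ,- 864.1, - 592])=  [ - 873, - 864.1 , - 825.57, -718,  -  592  , - 502.64,-370,  -  82, - 78,-58, 771/7, 228,423, 507, 675.61,  727.81,882]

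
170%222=170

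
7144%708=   64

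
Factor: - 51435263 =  - 11^1*4675933^1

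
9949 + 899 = 10848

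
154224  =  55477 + 98747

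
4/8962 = 2/4481 = 0.00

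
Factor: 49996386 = 2^1*3^3*11^1*73^1*1153^1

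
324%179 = 145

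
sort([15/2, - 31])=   [-31, 15/2]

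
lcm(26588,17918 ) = 824228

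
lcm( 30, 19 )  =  570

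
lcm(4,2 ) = 4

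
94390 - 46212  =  48178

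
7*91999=643993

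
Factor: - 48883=-48883^1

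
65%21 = 2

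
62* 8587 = 532394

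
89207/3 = 89207/3 = 29735.67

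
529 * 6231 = 3296199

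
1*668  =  668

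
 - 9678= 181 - 9859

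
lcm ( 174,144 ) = 4176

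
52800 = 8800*6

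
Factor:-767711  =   - 7^1*109673^1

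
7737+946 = 8683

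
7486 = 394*19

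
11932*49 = 584668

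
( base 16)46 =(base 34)22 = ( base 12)5A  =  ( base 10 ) 70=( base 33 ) 24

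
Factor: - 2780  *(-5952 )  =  2^8*3^1*5^1*31^1*139^1 =16546560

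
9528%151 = 15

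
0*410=0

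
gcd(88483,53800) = 1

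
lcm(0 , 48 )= 0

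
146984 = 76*1934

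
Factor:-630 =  - 2^1*3^2 *5^1*7^1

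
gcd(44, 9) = 1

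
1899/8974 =1899/8974 = 0.21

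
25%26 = 25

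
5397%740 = 217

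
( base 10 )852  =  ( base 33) PR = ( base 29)10B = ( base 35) oc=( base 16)354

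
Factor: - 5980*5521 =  - 2^2*5^1*13^1*23^1 *5521^1= - 33015580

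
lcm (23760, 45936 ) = 689040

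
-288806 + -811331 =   -  1100137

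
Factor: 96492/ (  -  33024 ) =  - 187/64 = -2^(  -  6)*11^1 * 17^1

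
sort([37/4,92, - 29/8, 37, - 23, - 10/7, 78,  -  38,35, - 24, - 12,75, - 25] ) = [ -38, - 25, - 24, - 23,  -  12 , - 29/8,- 10/7,37/4,35, 37,  75, 78,92] 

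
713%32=9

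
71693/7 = 10241 + 6/7 = 10241.86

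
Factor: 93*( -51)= - 3^2 * 17^1*31^1  =  - 4743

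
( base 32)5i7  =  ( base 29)6mj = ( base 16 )1647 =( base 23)AHM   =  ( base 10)5703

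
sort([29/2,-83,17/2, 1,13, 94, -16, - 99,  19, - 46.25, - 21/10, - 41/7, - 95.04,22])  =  [-99, - 95.04,-83 , - 46.25,-16, - 41/7, - 21/10,1,17/2, 13, 29/2,19, 22 , 94] 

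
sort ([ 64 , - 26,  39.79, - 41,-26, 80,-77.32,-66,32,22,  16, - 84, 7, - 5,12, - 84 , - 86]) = [-86,-84, - 84, - 77.32, - 66,-41,-26,-26,-5, 7 , 12,16, 22,32,39.79, 64,  80 ]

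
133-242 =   -  109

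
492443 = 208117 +284326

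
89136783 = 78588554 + 10548229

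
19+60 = 79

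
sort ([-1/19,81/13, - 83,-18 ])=[ - 83,-18, - 1/19, 81/13 ]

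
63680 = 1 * 63680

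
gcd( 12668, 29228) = 4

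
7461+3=7464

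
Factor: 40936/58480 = 7/10 = 2^( - 1 )  *  5^(-1 ) * 7^1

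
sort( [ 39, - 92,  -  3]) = [-92,  -  3,39]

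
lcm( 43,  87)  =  3741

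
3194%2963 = 231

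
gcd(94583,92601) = 1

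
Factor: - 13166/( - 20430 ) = 29/45 = 3^( - 2) *5^( - 1)*29^1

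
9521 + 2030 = 11551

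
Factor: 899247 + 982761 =1882008 = 2^3*3^3*8713^1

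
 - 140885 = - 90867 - 50018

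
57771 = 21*2751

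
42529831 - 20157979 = 22371852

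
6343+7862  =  14205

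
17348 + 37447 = 54795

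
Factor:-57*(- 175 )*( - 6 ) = -2^1*3^2  *  5^2*7^1*19^1= - 59850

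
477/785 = 477/785 = 0.61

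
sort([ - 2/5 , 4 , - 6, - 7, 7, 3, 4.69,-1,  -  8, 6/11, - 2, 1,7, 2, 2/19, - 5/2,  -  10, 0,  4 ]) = [- 10, - 8, - 7, - 6, - 5/2 , - 2, -1,- 2/5, 0, 2/19 , 6/11, 1, 2,3, 4, 4, 4.69,7,7]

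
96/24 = 4 = 4.00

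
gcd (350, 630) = 70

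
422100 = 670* 630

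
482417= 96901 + 385516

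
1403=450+953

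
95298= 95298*1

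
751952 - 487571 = 264381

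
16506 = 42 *393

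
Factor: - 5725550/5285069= - 2^1*5^2*307^1*373^1*673^ (-1 ) * 7853^(-1) 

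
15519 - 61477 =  - 45958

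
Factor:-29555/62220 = -2^ (- 2 ) * 3^(-1 ) * 17^(-1)*23^1*61^ (-1)*257^1 = -5911/12444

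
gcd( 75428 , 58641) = 1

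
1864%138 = 70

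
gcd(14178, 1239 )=3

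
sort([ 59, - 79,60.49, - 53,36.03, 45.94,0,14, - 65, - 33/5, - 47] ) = [ - 79, - 65, - 53, - 47, - 33/5,0,14,36.03, 45.94, 59, 60.49] 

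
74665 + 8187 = 82852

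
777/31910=777/31910 = 0.02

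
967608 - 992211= - 24603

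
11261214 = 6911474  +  4349740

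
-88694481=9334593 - 98029074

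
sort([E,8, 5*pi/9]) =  [5*pi/9,E,  8 ] 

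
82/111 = 82/111=0.74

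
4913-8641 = -3728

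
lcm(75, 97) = 7275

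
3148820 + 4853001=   8001821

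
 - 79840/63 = -79840/63= -  1267.30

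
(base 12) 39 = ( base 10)45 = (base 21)23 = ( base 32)1d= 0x2D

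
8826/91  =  96 + 90/91 = 96.99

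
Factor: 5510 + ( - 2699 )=2811 = 3^1* 937^1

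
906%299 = 9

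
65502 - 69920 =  - 4418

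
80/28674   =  40/14337 = 0.00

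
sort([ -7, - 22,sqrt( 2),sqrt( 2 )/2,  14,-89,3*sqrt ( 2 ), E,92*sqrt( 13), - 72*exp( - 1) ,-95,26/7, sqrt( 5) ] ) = [ - 95, - 89, - 72*exp( - 1), - 22 , - 7,sqrt(2 )/2, sqrt(2),sqrt(5),E,26/7,3 * sqrt( 2),14, 92*sqrt( 13) ] 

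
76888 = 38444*2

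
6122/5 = 6122/5= 1224.40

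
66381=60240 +6141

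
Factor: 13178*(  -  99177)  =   - 1306954506 = -2^1*3^1*11^1*13^1*599^1*2543^1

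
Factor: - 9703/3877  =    -  31^1*313^1*3877^( - 1) 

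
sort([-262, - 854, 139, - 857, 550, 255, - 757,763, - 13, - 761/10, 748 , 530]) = [ - 857,  -  854, - 757 , - 262 , - 761/10, - 13,139 , 255,  530 , 550 , 748, 763 ] 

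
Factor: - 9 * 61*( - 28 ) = 2^2*3^2*7^1*61^1 = 15372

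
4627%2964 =1663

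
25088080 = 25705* 976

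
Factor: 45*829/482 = 2^ (-1)*3^2* 5^1*241^( - 1)*829^1=37305/482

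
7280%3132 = 1016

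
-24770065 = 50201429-74971494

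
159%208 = 159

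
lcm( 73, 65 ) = 4745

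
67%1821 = 67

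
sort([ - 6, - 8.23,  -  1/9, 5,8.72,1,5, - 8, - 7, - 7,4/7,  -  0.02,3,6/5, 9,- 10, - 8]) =[ - 10, -8.23,-8, - 8, - 7, - 7, - 6, -1/9, - 0.02,4/7,1 , 6/5,3,5, 5,8.72,9 ] 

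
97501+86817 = 184318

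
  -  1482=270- 1752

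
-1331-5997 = -7328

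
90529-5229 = 85300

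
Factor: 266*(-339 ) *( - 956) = 86206344 = 2^3*3^1*7^1 * 19^1*113^1*239^1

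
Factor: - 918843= -3^1*61^1 * 5021^1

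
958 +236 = 1194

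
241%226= 15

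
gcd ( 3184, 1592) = 1592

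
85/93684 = 85/93684= 0.00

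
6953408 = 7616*913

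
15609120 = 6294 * 2480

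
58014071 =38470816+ 19543255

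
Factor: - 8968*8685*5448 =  - 2^6*3^3*5^1*19^1*59^1*193^1*227^1=   - 424328811840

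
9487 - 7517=1970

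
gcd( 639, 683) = 1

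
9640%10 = 0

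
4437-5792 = -1355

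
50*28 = 1400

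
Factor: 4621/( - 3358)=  - 2^( - 1)*23^( - 1 )*73^(- 1 )*4621^1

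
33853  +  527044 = 560897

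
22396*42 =940632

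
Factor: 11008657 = 11^1*19^1  *52673^1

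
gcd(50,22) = 2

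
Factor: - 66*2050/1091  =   - 135300/1091  =  -2^2*3^1*5^2*11^1*41^1*1091^( - 1 )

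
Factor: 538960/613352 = 67370/76669= 2^1*5^1*43^(-1)*1783^(  -  1 )*6737^1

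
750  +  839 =1589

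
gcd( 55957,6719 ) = 1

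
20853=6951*3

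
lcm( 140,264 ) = 9240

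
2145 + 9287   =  11432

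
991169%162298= 17381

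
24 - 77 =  - 53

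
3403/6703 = 3403/6703 = 0.51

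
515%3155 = 515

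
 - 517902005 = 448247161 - 966149166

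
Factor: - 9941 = -9941^1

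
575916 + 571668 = 1147584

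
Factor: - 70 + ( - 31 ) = -101^1 = - 101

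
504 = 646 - 142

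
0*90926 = 0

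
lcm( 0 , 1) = 0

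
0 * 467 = 0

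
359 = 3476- 3117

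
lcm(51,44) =2244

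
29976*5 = 149880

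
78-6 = 72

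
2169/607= 3  +  348/607  =  3.57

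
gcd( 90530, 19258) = 2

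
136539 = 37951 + 98588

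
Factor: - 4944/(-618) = 8 = 2^3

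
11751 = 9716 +2035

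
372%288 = 84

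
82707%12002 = 10695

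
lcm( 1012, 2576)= 28336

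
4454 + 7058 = 11512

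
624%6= 0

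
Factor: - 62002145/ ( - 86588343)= 3^ ( - 2 )*5^1*17^1*29^1*25153^1*9620927^( - 1) 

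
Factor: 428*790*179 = 2^3 * 5^1*79^1 * 107^1 * 179^1 =60523480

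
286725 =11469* 25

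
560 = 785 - 225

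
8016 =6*1336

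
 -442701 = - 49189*9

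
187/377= 187/377= 0.50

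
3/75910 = 3/75910 = 0.00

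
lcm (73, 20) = 1460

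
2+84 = 86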